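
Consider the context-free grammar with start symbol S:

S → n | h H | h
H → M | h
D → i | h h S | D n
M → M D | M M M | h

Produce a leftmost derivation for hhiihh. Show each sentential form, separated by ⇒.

S⇒hH⇒hM⇒hMMM⇒hMDMM⇒hMDDMM⇒hhDDMM⇒hhiDMM⇒hhiiMM⇒hhiihM⇒hhiihh

S ⇒ hH   [S → h H]
hH ⇒ hM   [H → M]
hM ⇒ hMMM   [M → M M M]
hMMM ⇒ hMDMM   [M → M D]
hMDMM ⇒ hMDDMM   [M → M D]
hMDDMM ⇒ hhDDMM   [M → h]
hhDDMM ⇒ hhiDMM   [D → i]
hhiDMM ⇒ hhiiMM   [D → i]
hhiiMM ⇒ hhiihM   [M → h]
hhiihM ⇒ hhiihh   [M → h]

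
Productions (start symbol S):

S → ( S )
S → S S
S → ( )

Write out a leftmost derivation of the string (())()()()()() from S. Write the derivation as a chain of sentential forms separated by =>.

S=>SS=>SSS=>SSSS=>SSSSS=>SSSSSS=>(S)SSSSS=>(())SSSSS=>(())()SSSS=>(())()()SSS=>(())()()()SS=>(())()()()()S=>(())()()()()()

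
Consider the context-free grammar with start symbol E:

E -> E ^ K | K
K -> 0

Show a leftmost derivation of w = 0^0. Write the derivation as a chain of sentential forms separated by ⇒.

E ⇒ E^K   [E -> E ^ K]
E^K ⇒ K^K   [E -> K]
K^K ⇒ 0^K   [K -> 0]
0^K ⇒ 0^0   [K -> 0]

E ⇒ E^K ⇒ K^K ⇒ 0^K ⇒ 0^0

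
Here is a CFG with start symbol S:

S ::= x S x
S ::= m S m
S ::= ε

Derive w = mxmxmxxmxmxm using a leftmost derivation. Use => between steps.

S => mSm   [S ::= m S m]
mSm => mxSxm   [S ::= x S x]
mxSxm => mxmSmxm   [S ::= m S m]
mxmSmxm => mxmxSxmxm   [S ::= x S x]
mxmxSxmxm => mxmxmSmxmxm   [S ::= m S m]
mxmxmSmxmxm => mxmxmxSxmxmxm   [S ::= x S x]
mxmxmxSxmxmxm => mxmxmxxmxmxm   [S ::= ε]

S => mSm => mxSxm => mxmSmxm => mxmxSxmxm => mxmxmSmxmxm => mxmxmxSxmxmxm => mxmxmxxmxmxm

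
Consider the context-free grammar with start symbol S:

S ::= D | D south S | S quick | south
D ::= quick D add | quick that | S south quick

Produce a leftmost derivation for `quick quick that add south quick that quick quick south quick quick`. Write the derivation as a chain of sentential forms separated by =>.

S => S quick   [S ::= S quick]
S quick => D south S quick   [S ::= D south S]
D south S quick => quick D add south S quick   [D ::= quick D add]
quick D add south S quick => quick quick that add south S quick   [D ::= quick that]
quick quick that add south S quick => quick quick that add south D quick   [S ::= D]
quick quick that add south D quick => quick quick that add south S south quick quick   [D ::= S south quick]
quick quick that add south S south quick quick => quick quick that add south S quick south quick quick   [S ::= S quick]
quick quick that add south S quick south quick quick => quick quick that add south S quick quick south quick quick   [S ::= S quick]
quick quick that add south S quick quick south quick quick => quick quick that add south D quick quick south quick quick   [S ::= D]
quick quick that add south D quick quick south quick quick => quick quick that add south quick that quick quick south quick quick   [D ::= quick that]

S => S quick => D south S quick => quick D add south S quick => quick quick that add south S quick => quick quick that add south D quick => quick quick that add south S south quick quick => quick quick that add south S quick south quick quick => quick quick that add south S quick quick south quick quick => quick quick that add south D quick quick south quick quick => quick quick that add south quick that quick quick south quick quick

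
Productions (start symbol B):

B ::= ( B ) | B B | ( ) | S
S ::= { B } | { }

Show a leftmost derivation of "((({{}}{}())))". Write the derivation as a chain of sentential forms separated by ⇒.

B ⇒ (B) ⇒ ((B)) ⇒ (((B))) ⇒ (((BB))) ⇒ (((SB))) ⇒ ((({B}B))) ⇒ ((({S}B))) ⇒ ((({{}}B))) ⇒ ((({{}}BB))) ⇒ ((({{}}SB))) ⇒ ((({{}}{}B))) ⇒ ((({{}}{}())))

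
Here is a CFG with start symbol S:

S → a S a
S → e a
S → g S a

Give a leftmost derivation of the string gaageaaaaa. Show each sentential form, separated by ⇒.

S ⇒ gSa   [S → g S a]
gSa ⇒ gaSaa   [S → a S a]
gaSaa ⇒ gaaSaaa   [S → a S a]
gaaSaaa ⇒ gaagSaaaa   [S → g S a]
gaagSaaaa ⇒ gaageaaaaa   [S → e a]

S ⇒ gSa ⇒ gaSaa ⇒ gaaSaaa ⇒ gaagSaaaa ⇒ gaageaaaaa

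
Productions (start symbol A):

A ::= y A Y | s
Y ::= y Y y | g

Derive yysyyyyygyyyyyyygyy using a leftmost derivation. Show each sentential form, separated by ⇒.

A ⇒ yAY ⇒ yyAYY ⇒ yysYY ⇒ yysyYyY ⇒ yysyyYyyY ⇒ yysyyyYyyyY ⇒ yysyyyyYyyyyY ⇒ yysyyyyyYyyyyyY ⇒ yysyyyyygyyyyyY ⇒ yysyyyyygyyyyyyYy ⇒ yysyyyyygyyyyyyyYyy ⇒ yysyyyyygyyyyyyygyy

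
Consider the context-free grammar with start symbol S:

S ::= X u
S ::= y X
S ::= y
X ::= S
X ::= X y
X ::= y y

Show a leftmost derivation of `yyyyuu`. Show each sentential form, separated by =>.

S => Xu => Su => Xuu => Suu => yXuu => ySuu => yyXuu => yyyyuu

S => Xu   [S ::= X u]
Xu => Su   [X ::= S]
Su => Xuu   [S ::= X u]
Xuu => Suu   [X ::= S]
Suu => yXuu   [S ::= y X]
yXuu => ySuu   [X ::= S]
ySuu => yyXuu   [S ::= y X]
yyXuu => yyyyuu   [X ::= y y]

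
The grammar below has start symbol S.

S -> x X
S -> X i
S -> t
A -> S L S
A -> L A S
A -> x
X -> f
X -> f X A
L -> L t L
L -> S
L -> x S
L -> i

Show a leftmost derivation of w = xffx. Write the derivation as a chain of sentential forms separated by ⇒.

S ⇒ xX   [S -> x X]
xX ⇒ xfXA   [X -> f X A]
xfXA ⇒ xffA   [X -> f]
xffA ⇒ xffx   [A -> x]

S ⇒ xX ⇒ xfXA ⇒ xffA ⇒ xffx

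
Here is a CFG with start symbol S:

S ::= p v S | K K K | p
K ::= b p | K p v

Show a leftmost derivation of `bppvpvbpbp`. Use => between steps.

S=>KKK=>KpvKK=>KpvpvKK=>bppvpvKK=>bppvpvbpK=>bppvpvbpbp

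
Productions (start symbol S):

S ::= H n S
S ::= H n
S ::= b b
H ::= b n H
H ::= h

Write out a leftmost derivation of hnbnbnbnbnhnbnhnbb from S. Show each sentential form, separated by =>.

S => HnS   [S ::= H n S]
HnS => hnS   [H ::= h]
hnS => hnHnS   [S ::= H n S]
hnHnS => hnbnHnS   [H ::= b n H]
hnbnHnS => hnbnbnHnS   [H ::= b n H]
hnbnbnHnS => hnbnbnbnHnS   [H ::= b n H]
hnbnbnbnHnS => hnbnbnbnbnHnS   [H ::= b n H]
hnbnbnbnbnHnS => hnbnbnbnbnhnS   [H ::= h]
hnbnbnbnbnhnS => hnbnbnbnbnhnHnS   [S ::= H n S]
hnbnbnbnbnhnHnS => hnbnbnbnbnhnbnHnS   [H ::= b n H]
hnbnbnbnbnhnbnHnS => hnbnbnbnbnhnbnhnS   [H ::= h]
hnbnbnbnbnhnbnhnS => hnbnbnbnbnhnbnhnbb   [S ::= b b]

S => HnS => hnS => hnHnS => hnbnHnS => hnbnbnHnS => hnbnbnbnHnS => hnbnbnbnbnHnS => hnbnbnbnbnhnS => hnbnbnbnbnhnHnS => hnbnbnbnbnhnbnHnS => hnbnbnbnbnhnbnhnS => hnbnbnbnbnhnbnhnbb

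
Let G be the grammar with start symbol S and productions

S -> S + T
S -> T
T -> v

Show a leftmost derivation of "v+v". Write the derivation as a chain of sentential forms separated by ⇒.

S ⇒ S+T   [S -> S + T]
S+T ⇒ T+T   [S -> T]
T+T ⇒ v+T   [T -> v]
v+T ⇒ v+v   [T -> v]

S ⇒ S+T ⇒ T+T ⇒ v+T ⇒ v+v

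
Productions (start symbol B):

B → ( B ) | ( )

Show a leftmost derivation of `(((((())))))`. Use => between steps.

B => (B) => ((B)) => (((B))) => ((((B)))) => (((((B))))) => (((((())))))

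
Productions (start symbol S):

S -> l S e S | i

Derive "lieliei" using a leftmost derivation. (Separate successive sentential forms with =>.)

S => lSeS => lieS => lielSeS => lielieS => lieliei

S => lSeS   [S -> l S e S]
lSeS => lieS   [S -> i]
lieS => lielSeS   [S -> l S e S]
lielSeS => lielieS   [S -> i]
lielieS => lieliei   [S -> i]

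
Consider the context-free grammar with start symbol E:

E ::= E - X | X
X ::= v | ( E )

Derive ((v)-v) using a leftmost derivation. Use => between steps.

E => X => (E) => (E-X) => (X-X) => ((E)-X) => ((X)-X) => ((v)-X) => ((v)-v)

E => X   [E ::= X]
X => (E)   [X ::= ( E )]
(E) => (E-X)   [E ::= E - X]
(E-X) => (X-X)   [E ::= X]
(X-X) => ((E)-X)   [X ::= ( E )]
((E)-X) => ((X)-X)   [E ::= X]
((X)-X) => ((v)-X)   [X ::= v]
((v)-X) => ((v)-v)   [X ::= v]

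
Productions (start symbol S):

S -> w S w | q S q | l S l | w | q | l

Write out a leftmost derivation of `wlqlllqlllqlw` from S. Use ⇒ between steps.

S ⇒ wSw   [S -> w S w]
wSw ⇒ wlSlw   [S -> l S l]
wlSlw ⇒ wlqSqlw   [S -> q S q]
wlqSqlw ⇒ wlqlSlqlw   [S -> l S l]
wlqlSlqlw ⇒ wlqllSllqlw   [S -> l S l]
wlqllSllqlw ⇒ wlqlllSlllqlw   [S -> l S l]
wlqlllSlllqlw ⇒ wlqlllqlllqlw   [S -> q]

S⇒wSw⇒wlSlw⇒wlqSqlw⇒wlqlSlqlw⇒wlqllSllqlw⇒wlqlllSlllqlw⇒wlqlllqlllqlw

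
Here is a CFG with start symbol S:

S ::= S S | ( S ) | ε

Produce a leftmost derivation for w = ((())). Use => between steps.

S => SS   [S ::= S S]
SS => SSS   [S ::= S S]
SSS => (S)SS   [S ::= ( S )]
(S)SS => (SS)SS   [S ::= S S]
(SS)SS => (SSS)SS   [S ::= S S]
(SSS)SS => ((S)SS)SS   [S ::= ( S )]
((S)SS)SS => ((SS)SS)SS   [S ::= S S]
((SS)SS)SS => (((S)S)SS)SS   [S ::= ( S )]
(((S)S)SS)SS => ((()S)SS)SS   [S ::= ε]
((()S)SS)SS => ((())SS)SS   [S ::= ε]
((())SS)SS => ((())S)SS   [S ::= ε]
((())S)SS => ((()))SS   [S ::= ε]
((()))SS => ((()))S   [S ::= ε]
((()))S => ((()))   [S ::= ε]

S=>SS=>SSS=>(S)SS=>(SS)SS=>(SSS)SS=>((S)SS)SS=>((SS)SS)SS=>(((S)S)SS)SS=>((()S)SS)SS=>((())SS)SS=>((())S)SS=>((()))SS=>((()))S=>((()))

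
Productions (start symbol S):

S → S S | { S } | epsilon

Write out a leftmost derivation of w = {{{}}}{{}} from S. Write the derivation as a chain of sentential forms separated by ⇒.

S ⇒ SS   [S → S S]
SS ⇒ {S}S   [S → { S }]
{S}S ⇒ {{S}}S   [S → { S }]
{{S}}S ⇒ {{{S}}}S   [S → { S }]
{{{S}}}S ⇒ {{{}}}S   [S → epsilon]
{{{}}}S ⇒ {{{}}}{S}   [S → { S }]
{{{}}}{S} ⇒ {{{}}}{{S}}   [S → { S }]
{{{}}}{{S}} ⇒ {{{}}}{{}}   [S → epsilon]

S⇒SS⇒{S}S⇒{{S}}S⇒{{{S}}}S⇒{{{}}}S⇒{{{}}}{S}⇒{{{}}}{{S}}⇒{{{}}}{{}}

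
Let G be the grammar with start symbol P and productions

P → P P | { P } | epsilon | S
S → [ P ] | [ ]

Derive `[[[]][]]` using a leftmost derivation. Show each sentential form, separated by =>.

P => S   [P → S]
S => [P]   [S → [ P ]]
[P] => [PP]   [P → P P]
[PP] => [PPP]   [P → P P]
[PPP] => [SPP]   [P → S]
[SPP] => [[P]PP]   [S → [ P ]]
[[P]PP] => [[PP]PP]   [P → P P]
[[PP]PP] => [[SP]PP]   [P → S]
[[SP]PP] => [[[]P]PP]   [S → [ ]]
[[[]P]PP] => [[[]]PP]   [P → epsilon]
[[[]]PP] => [[[]]SP]   [P → S]
[[[]]SP] => [[[]][P]P]   [S → [ P ]]
[[[]][P]P] => [[[]][]P]   [P → epsilon]
[[[]][]P] => [[[]][]]   [P → epsilon]

P=>S=>[P]=>[PP]=>[PPP]=>[SPP]=>[[P]PP]=>[[PP]PP]=>[[SP]PP]=>[[[]P]PP]=>[[[]]PP]=>[[[]]SP]=>[[[]][P]P]=>[[[]][]P]=>[[[]][]]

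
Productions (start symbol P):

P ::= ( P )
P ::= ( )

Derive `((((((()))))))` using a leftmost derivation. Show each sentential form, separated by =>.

P => (P)   [P ::= ( P )]
(P) => ((P))   [P ::= ( P )]
((P)) => (((P)))   [P ::= ( P )]
(((P))) => ((((P))))   [P ::= ( P )]
((((P)))) => (((((P)))))   [P ::= ( P )]
(((((P))))) => ((((((P))))))   [P ::= ( P )]
((((((P)))))) => ((((((()))))))   [P ::= ( )]

P => (P) => ((P)) => (((P))) => ((((P)))) => (((((P))))) => ((((((P)))))) => ((((((()))))))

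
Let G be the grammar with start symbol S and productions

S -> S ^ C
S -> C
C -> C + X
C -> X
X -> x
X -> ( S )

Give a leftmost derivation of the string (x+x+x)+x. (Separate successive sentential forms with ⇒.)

S ⇒ C   [S -> C]
C ⇒ C+X   [C -> C + X]
C+X ⇒ X+X   [C -> X]
X+X ⇒ (S)+X   [X -> ( S )]
(S)+X ⇒ (C)+X   [S -> C]
(C)+X ⇒ (C+X)+X   [C -> C + X]
(C+X)+X ⇒ (C+X+X)+X   [C -> C + X]
(C+X+X)+X ⇒ (X+X+X)+X   [C -> X]
(X+X+X)+X ⇒ (x+X+X)+X   [X -> x]
(x+X+X)+X ⇒ (x+x+X)+X   [X -> x]
(x+x+X)+X ⇒ (x+x+x)+X   [X -> x]
(x+x+x)+X ⇒ (x+x+x)+x   [X -> x]

S⇒C⇒C+X⇒X+X⇒(S)+X⇒(C)+X⇒(C+X)+X⇒(C+X+X)+X⇒(X+X+X)+X⇒(x+X+X)+X⇒(x+x+X)+X⇒(x+x+x)+X⇒(x+x+x)+x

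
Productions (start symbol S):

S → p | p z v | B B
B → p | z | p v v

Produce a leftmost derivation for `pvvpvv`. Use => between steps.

S => BB   [S → B B]
BB => pvvB   [B → p v v]
pvvB => pvvpvv   [B → p v v]

S=>BB=>pvvB=>pvvpvv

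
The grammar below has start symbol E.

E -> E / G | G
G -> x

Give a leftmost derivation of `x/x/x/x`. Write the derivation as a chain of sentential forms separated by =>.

E => E/G => E/G/G => E/G/G/G => G/G/G/G => x/G/G/G => x/x/G/G => x/x/x/G => x/x/x/x

E => E/G   [E -> E / G]
E/G => E/G/G   [E -> E / G]
E/G/G => E/G/G/G   [E -> E / G]
E/G/G/G => G/G/G/G   [E -> G]
G/G/G/G => x/G/G/G   [G -> x]
x/G/G/G => x/x/G/G   [G -> x]
x/x/G/G => x/x/x/G   [G -> x]
x/x/x/G => x/x/x/x   [G -> x]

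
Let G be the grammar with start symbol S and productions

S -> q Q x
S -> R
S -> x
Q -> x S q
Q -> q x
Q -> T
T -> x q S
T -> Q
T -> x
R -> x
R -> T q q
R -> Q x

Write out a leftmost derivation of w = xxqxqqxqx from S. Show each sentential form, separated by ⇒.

S ⇒ R ⇒ Qx ⇒ xSqx ⇒ xRqx ⇒ xQxqx ⇒ xTxqx ⇒ xxqSxqx ⇒ xxqRxqx ⇒ xxqTqqxqx ⇒ xxqxqqxqx

S ⇒ R   [S -> R]
R ⇒ Qx   [R -> Q x]
Qx ⇒ xSqx   [Q -> x S q]
xSqx ⇒ xRqx   [S -> R]
xRqx ⇒ xQxqx   [R -> Q x]
xQxqx ⇒ xTxqx   [Q -> T]
xTxqx ⇒ xxqSxqx   [T -> x q S]
xxqSxqx ⇒ xxqRxqx   [S -> R]
xxqRxqx ⇒ xxqTqqxqx   [R -> T q q]
xxqTqqxqx ⇒ xxqxqqxqx   [T -> x]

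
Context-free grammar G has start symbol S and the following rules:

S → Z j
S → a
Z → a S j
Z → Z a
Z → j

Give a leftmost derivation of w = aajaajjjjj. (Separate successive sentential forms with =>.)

S=>Zj=>aSjj=>aZjjj=>aaSjjjj=>aaZjjjjj=>aaZajjjjj=>aaZaajjjjj=>aajaajjjjj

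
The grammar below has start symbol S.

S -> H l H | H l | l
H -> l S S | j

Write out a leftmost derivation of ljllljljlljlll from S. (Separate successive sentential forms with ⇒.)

S ⇒ Hl ⇒ lSSl ⇒ lHlHSl ⇒ ljlHSl ⇒ ljllSSSl ⇒ ljllHlHSSl ⇒ ljlllSSlHSSl ⇒ ljlllHlHSlHSSl ⇒ ljllljlHSlHSSl ⇒ ljllljljSlHSSl ⇒ ljllljljllHSSl ⇒ ljllljljlljSSl ⇒ ljllljljlljlSl ⇒ ljllljljlljlll

S ⇒ Hl   [S -> H l]
Hl ⇒ lSSl   [H -> l S S]
lSSl ⇒ lHlHSl   [S -> H l H]
lHlHSl ⇒ ljlHSl   [H -> j]
ljlHSl ⇒ ljllSSSl   [H -> l S S]
ljllSSSl ⇒ ljllHlHSSl   [S -> H l H]
ljllHlHSSl ⇒ ljlllSSlHSSl   [H -> l S S]
ljlllSSlHSSl ⇒ ljlllHlHSlHSSl   [S -> H l H]
ljlllHlHSlHSSl ⇒ ljllljlHSlHSSl   [H -> j]
ljllljlHSlHSSl ⇒ ljllljljSlHSSl   [H -> j]
ljllljljSlHSSl ⇒ ljllljljllHSSl   [S -> l]
ljllljljllHSSl ⇒ ljllljljlljSSl   [H -> j]
ljllljljlljSSl ⇒ ljllljljlljlSl   [S -> l]
ljllljljlljlSl ⇒ ljllljljlljlll   [S -> l]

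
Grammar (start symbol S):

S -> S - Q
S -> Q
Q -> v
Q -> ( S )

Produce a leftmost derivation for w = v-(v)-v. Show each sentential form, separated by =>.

S => S-Q => S-Q-Q => Q-Q-Q => v-Q-Q => v-(S)-Q => v-(Q)-Q => v-(v)-Q => v-(v)-v

S => S-Q   [S -> S - Q]
S-Q => S-Q-Q   [S -> S - Q]
S-Q-Q => Q-Q-Q   [S -> Q]
Q-Q-Q => v-Q-Q   [Q -> v]
v-Q-Q => v-(S)-Q   [Q -> ( S )]
v-(S)-Q => v-(Q)-Q   [S -> Q]
v-(Q)-Q => v-(v)-Q   [Q -> v]
v-(v)-Q => v-(v)-v   [Q -> v]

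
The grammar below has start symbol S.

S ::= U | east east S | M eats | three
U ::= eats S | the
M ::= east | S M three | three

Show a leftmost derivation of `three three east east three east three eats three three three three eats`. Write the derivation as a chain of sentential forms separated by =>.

S => M eats => S M three eats => three M three eats => three S M three three eats => three three M three three eats => three three S M three three three eats => three three east east S M three three three eats => three three east east M eats M three three three eats => three three east east S M three eats M three three three eats => three three east east three M three eats M three three three eats => three three east east three east three eats M three three three eats => three three east east three east three eats three three three three eats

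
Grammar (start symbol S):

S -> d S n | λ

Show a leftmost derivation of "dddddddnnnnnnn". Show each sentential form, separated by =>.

S => dSn => ddSnn => dddSnnn => ddddSnnnn => dddddSnnnnn => ddddddSnnnnnn => dddddddSnnnnnnn => dddddddnnnnnnn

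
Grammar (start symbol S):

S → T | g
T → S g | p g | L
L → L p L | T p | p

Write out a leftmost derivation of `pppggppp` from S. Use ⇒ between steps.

S ⇒ T   [S → T]
T ⇒ L   [T → L]
L ⇒ LpL   [L → L p L]
LpL ⇒ LpLpL   [L → L p L]
LpLpL ⇒ ppLpL   [L → p]
ppLpL ⇒ ppTppL   [L → T p]
ppTppL ⇒ ppSgppL   [T → S g]
ppSgppL ⇒ ppTgppL   [S → T]
ppTgppL ⇒ pppggppL   [T → p g]
pppggppL ⇒ pppggppp   [L → p]

S⇒T⇒L⇒LpL⇒LpLpL⇒ppLpL⇒ppTppL⇒ppSgppL⇒ppTgppL⇒pppggppL⇒pppggppp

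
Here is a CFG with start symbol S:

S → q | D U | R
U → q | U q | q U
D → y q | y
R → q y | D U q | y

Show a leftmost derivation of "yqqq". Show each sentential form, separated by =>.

S => R   [S → R]
R => DUq   [R → D U q]
DUq => yqUq   [D → y q]
yqUq => yqqq   [U → q]

S=>R=>DUq=>yqUq=>yqqq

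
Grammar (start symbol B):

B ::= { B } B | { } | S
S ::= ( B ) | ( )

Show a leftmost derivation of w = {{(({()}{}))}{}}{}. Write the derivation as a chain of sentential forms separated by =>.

B => {B}B   [B ::= { B } B]
{B}B => {{B}B}B   [B ::= { B } B]
{{B}B}B => {{S}B}B   [B ::= S]
{{S}B}B => {{(B)}B}B   [S ::= ( B )]
{{(B)}B}B => {{(S)}B}B   [B ::= S]
{{(S)}B}B => {{((B))}B}B   [S ::= ( B )]
{{((B))}B}B => {{(({B}B))}B}B   [B ::= { B } B]
{{(({B}B))}B}B => {{(({S}B))}B}B   [B ::= S]
{{(({S}B))}B}B => {{(({()}B))}B}B   [S ::= ( )]
{{(({()}B))}B}B => {{(({()}{}))}B}B   [B ::= { }]
{{(({()}{}))}B}B => {{(({()}{}))}{}}B   [B ::= { }]
{{(({()}{}))}{}}B => {{(({()}{}))}{}}{}   [B ::= { }]

B => {B}B => {{B}B}B => {{S}B}B => {{(B)}B}B => {{(S)}B}B => {{((B))}B}B => {{(({B}B))}B}B => {{(({S}B))}B}B => {{(({()}B))}B}B => {{(({()}{}))}B}B => {{(({()}{}))}{}}B => {{(({()}{}))}{}}{}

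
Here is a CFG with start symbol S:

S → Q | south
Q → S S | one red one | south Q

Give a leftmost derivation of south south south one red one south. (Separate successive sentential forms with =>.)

S => Q => S S => south S => south Q => south south Q => south south S S => south south Q S => south south south Q S => south south south one red one S => south south south one red one south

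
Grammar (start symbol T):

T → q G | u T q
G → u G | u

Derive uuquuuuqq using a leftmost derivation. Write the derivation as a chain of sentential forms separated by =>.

T=>uTq=>uuTqq=>uuqGqq=>uuquGqq=>uuquuGqq=>uuquuuGqq=>uuquuuuqq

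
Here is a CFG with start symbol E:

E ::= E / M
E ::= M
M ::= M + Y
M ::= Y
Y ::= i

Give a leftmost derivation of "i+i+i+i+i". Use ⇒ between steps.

E ⇒ M ⇒ M+Y ⇒ M+Y+Y ⇒ M+Y+Y+Y ⇒ M+Y+Y+Y+Y ⇒ Y+Y+Y+Y+Y ⇒ i+Y+Y+Y+Y ⇒ i+i+Y+Y+Y ⇒ i+i+i+Y+Y ⇒ i+i+i+i+Y ⇒ i+i+i+i+i

E ⇒ M   [E ::= M]
M ⇒ M+Y   [M ::= M + Y]
M+Y ⇒ M+Y+Y   [M ::= M + Y]
M+Y+Y ⇒ M+Y+Y+Y   [M ::= M + Y]
M+Y+Y+Y ⇒ M+Y+Y+Y+Y   [M ::= M + Y]
M+Y+Y+Y+Y ⇒ Y+Y+Y+Y+Y   [M ::= Y]
Y+Y+Y+Y+Y ⇒ i+Y+Y+Y+Y   [Y ::= i]
i+Y+Y+Y+Y ⇒ i+i+Y+Y+Y   [Y ::= i]
i+i+Y+Y+Y ⇒ i+i+i+Y+Y   [Y ::= i]
i+i+i+Y+Y ⇒ i+i+i+i+Y   [Y ::= i]
i+i+i+i+Y ⇒ i+i+i+i+i   [Y ::= i]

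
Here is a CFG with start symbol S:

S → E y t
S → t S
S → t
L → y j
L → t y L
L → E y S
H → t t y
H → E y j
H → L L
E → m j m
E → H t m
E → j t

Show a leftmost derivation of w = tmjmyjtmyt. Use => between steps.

S=>tS=>tEyt=>tHtmyt=>tEyjtmyt=>tmjmyjtmyt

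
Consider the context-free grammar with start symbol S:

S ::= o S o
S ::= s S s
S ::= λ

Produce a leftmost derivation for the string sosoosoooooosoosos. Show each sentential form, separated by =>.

S=>sSs=>soSos=>sosSsos=>sosoSosos=>sosooSoosos=>sosoosSsoosos=>sosoosoSosoosos=>sosoosooSoosoosos=>sosoosoooSooosoosos=>sosoosoooooosoosos

S => sSs   [S ::= s S s]
sSs => soSos   [S ::= o S o]
soSos => sosSsos   [S ::= s S s]
sosSsos => sosoSosos   [S ::= o S o]
sosoSosos => sosooSoosos   [S ::= o S o]
sosooSoosos => sosoosSsoosos   [S ::= s S s]
sosoosSsoosos => sosoosoSosoosos   [S ::= o S o]
sosoosoSosoosos => sosoosooSoosoosos   [S ::= o S o]
sosoosooSoosoosos => sosoosoooSooosoosos   [S ::= o S o]
sosoosoooSooosoosos => sosoosoooooosoosos   [S ::= λ]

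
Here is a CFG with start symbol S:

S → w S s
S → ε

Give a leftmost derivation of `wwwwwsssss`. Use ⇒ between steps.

S ⇒ wSs   [S → w S s]
wSs ⇒ wwSss   [S → w S s]
wwSss ⇒ wwwSsss   [S → w S s]
wwwSsss ⇒ wwwwSssss   [S → w S s]
wwwwSssss ⇒ wwwwwSsssss   [S → w S s]
wwwwwSsssss ⇒ wwwwwsssss   [S → ε]

S ⇒ wSs ⇒ wwSss ⇒ wwwSsss ⇒ wwwwSssss ⇒ wwwwwSsssss ⇒ wwwwwsssss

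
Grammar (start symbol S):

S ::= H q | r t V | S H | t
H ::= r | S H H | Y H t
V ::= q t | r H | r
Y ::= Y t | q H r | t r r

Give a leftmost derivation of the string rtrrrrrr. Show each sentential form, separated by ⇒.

S⇒SH⇒SHH⇒SHHH⇒SHHHH⇒SHHHHH⇒rtVHHHHH⇒rtrHHHHH⇒rtrrHHHH⇒rtrrrHHH⇒rtrrrrHH⇒rtrrrrrH⇒rtrrrrrr

S ⇒ SH   [S ::= S H]
SH ⇒ SHH   [S ::= S H]
SHH ⇒ SHHH   [S ::= S H]
SHHH ⇒ SHHHH   [S ::= S H]
SHHHH ⇒ SHHHHH   [S ::= S H]
SHHHHH ⇒ rtVHHHHH   [S ::= r t V]
rtVHHHHH ⇒ rtrHHHHH   [V ::= r]
rtrHHHHH ⇒ rtrrHHHH   [H ::= r]
rtrrHHHH ⇒ rtrrrHHH   [H ::= r]
rtrrrHHH ⇒ rtrrrrHH   [H ::= r]
rtrrrrHH ⇒ rtrrrrrH   [H ::= r]
rtrrrrrH ⇒ rtrrrrrr   [H ::= r]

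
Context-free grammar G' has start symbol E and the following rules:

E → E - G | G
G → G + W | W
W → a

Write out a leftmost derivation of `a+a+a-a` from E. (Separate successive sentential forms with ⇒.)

E ⇒ E-G ⇒ G-G ⇒ G+W-G ⇒ G+W+W-G ⇒ W+W+W-G ⇒ a+W+W-G ⇒ a+a+W-G ⇒ a+a+a-G ⇒ a+a+a-W ⇒ a+a+a-a

E ⇒ E-G   [E → E - G]
E-G ⇒ G-G   [E → G]
G-G ⇒ G+W-G   [G → G + W]
G+W-G ⇒ G+W+W-G   [G → G + W]
G+W+W-G ⇒ W+W+W-G   [G → W]
W+W+W-G ⇒ a+W+W-G   [W → a]
a+W+W-G ⇒ a+a+W-G   [W → a]
a+a+W-G ⇒ a+a+a-G   [W → a]
a+a+a-G ⇒ a+a+a-W   [G → W]
a+a+a-W ⇒ a+a+a-a   [W → a]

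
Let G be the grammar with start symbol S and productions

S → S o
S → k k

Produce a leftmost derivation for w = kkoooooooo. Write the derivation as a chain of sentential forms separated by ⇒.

S ⇒ So ⇒ Soo ⇒ Sooo ⇒ Soooo ⇒ Sooooo ⇒ Soooooo ⇒ Sooooooo ⇒ Soooooooo ⇒ kkoooooooo

S ⇒ So   [S → S o]
So ⇒ Soo   [S → S o]
Soo ⇒ Sooo   [S → S o]
Sooo ⇒ Soooo   [S → S o]
Soooo ⇒ Sooooo   [S → S o]
Sooooo ⇒ Soooooo   [S → S o]
Soooooo ⇒ Sooooooo   [S → S o]
Sooooooo ⇒ Soooooooo   [S → S o]
Soooooooo ⇒ kkoooooooo   [S → k k]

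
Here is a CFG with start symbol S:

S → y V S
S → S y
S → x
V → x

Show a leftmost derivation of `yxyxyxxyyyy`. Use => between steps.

S => yVS => yxS => yxyVS => yxyxS => yxyxSy => yxyxSyy => yxyxSyyy => yxyxSyyyy => yxyxyVSyyyy => yxyxyxSyyyy => yxyxyxxyyyy

S => yVS   [S → y V S]
yVS => yxS   [V → x]
yxS => yxyVS   [S → y V S]
yxyVS => yxyxS   [V → x]
yxyxS => yxyxSy   [S → S y]
yxyxSy => yxyxSyy   [S → S y]
yxyxSyy => yxyxSyyy   [S → S y]
yxyxSyyy => yxyxSyyyy   [S → S y]
yxyxSyyyy => yxyxyVSyyyy   [S → y V S]
yxyxyVSyyyy => yxyxyxSyyyy   [V → x]
yxyxyxSyyyy => yxyxyxxyyyy   [S → x]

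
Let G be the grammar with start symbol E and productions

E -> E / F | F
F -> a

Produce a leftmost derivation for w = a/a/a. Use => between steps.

E => E/F   [E -> E / F]
E/F => E/F/F   [E -> E / F]
E/F/F => F/F/F   [E -> F]
F/F/F => a/F/F   [F -> a]
a/F/F => a/a/F   [F -> a]
a/a/F => a/a/a   [F -> a]

E => E/F => E/F/F => F/F/F => a/F/F => a/a/F => a/a/a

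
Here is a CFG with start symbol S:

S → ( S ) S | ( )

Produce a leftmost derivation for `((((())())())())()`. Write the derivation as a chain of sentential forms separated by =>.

S => (S)S => ((S)S)S => (((S)S)S)S => ((((S)S)S)S)S => ((((())S)S)S)S => ((((())())S)S)S => ((((())())())S)S => ((((())())())())S => ((((())())())())()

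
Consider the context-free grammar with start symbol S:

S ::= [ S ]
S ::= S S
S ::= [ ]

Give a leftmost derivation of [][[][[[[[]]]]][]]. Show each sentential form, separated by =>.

S => SS => []S => [][S] => [][SS] => [][[]S] => [][[]SS] => [][[][S]S] => [][[][[S]]S] => [][[][[[S]]]S] => [][[][[[[S]]]]S] => [][[][[[[[]]]]]S] => [][[][[[[[]]]]][]]

S => SS   [S ::= S S]
SS => []S   [S ::= [ ]]
[]S => [][S]   [S ::= [ S ]]
[][S] => [][SS]   [S ::= S S]
[][SS] => [][[]S]   [S ::= [ ]]
[][[]S] => [][[]SS]   [S ::= S S]
[][[]SS] => [][[][S]S]   [S ::= [ S ]]
[][[][S]S] => [][[][[S]]S]   [S ::= [ S ]]
[][[][[S]]S] => [][[][[[S]]]S]   [S ::= [ S ]]
[][[][[[S]]]S] => [][[][[[[S]]]]S]   [S ::= [ S ]]
[][[][[[[S]]]]S] => [][[][[[[[]]]]]S]   [S ::= [ ]]
[][[][[[[[]]]]]S] => [][[][[[[[]]]]][]]   [S ::= [ ]]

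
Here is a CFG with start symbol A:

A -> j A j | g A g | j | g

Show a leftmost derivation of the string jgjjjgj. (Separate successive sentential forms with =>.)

A => jAj => jgAgj => jgjAjgj => jgjjjgj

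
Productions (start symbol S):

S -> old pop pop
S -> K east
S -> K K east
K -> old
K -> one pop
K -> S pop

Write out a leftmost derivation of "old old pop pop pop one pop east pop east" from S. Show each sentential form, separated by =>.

S => K K east => old K east => old S pop east => old K K east pop east => old S pop K east pop east => old old pop pop pop K east pop east => old old pop pop pop one pop east pop east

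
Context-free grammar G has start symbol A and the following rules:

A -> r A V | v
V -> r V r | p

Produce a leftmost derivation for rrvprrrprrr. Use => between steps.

A => rAV => rrAVV => rrvVV => rrvpV => rrvprVr => rrvprrVrr => rrvprrrVrrr => rrvprrrprrr

A => rAV   [A -> r A V]
rAV => rrAVV   [A -> r A V]
rrAVV => rrvVV   [A -> v]
rrvVV => rrvpV   [V -> p]
rrvpV => rrvprVr   [V -> r V r]
rrvprVr => rrvprrVrr   [V -> r V r]
rrvprrVrr => rrvprrrVrrr   [V -> r V r]
rrvprrrVrrr => rrvprrrprrr   [V -> p]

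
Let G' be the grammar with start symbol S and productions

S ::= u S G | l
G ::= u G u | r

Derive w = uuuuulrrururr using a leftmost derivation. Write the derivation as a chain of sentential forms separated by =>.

S=>uSG=>uuSGG=>uuuSGGG=>uuuuSGGGG=>uuuuuSGGGGG=>uuuuulGGGGG=>uuuuulrGGGG=>uuuuulrrGGG=>uuuuulrruGuGG=>uuuuulrruruGG=>uuuuulrrururG=>uuuuulrrururr

S => uSG   [S ::= u S G]
uSG => uuSGG   [S ::= u S G]
uuSGG => uuuSGGG   [S ::= u S G]
uuuSGGG => uuuuSGGGG   [S ::= u S G]
uuuuSGGGG => uuuuuSGGGGG   [S ::= u S G]
uuuuuSGGGGG => uuuuulGGGGG   [S ::= l]
uuuuulGGGGG => uuuuulrGGGG   [G ::= r]
uuuuulrGGGG => uuuuulrrGGG   [G ::= r]
uuuuulrrGGG => uuuuulrruGuGG   [G ::= u G u]
uuuuulrruGuGG => uuuuulrruruGG   [G ::= r]
uuuuulrruruGG => uuuuulrrururG   [G ::= r]
uuuuulrrururG => uuuuulrrururr   [G ::= r]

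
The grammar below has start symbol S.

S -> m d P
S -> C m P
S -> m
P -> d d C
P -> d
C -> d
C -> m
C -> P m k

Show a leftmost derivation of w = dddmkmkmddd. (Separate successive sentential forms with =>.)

S => CmP => PmkmP => ddCmkmP => ddPmkmkmP => dddmkmkmP => dddmkmkmddC => dddmkmkmddd

S => CmP   [S -> C m P]
CmP => PmkmP   [C -> P m k]
PmkmP => ddCmkmP   [P -> d d C]
ddCmkmP => ddPmkmkmP   [C -> P m k]
ddPmkmkmP => dddmkmkmP   [P -> d]
dddmkmkmP => dddmkmkmddC   [P -> d d C]
dddmkmkmddC => dddmkmkmddd   [C -> d]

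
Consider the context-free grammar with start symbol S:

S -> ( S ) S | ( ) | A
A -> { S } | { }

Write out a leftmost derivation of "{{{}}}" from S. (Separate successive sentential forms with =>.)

S => A   [S -> A]
A => {S}   [A -> { S }]
{S} => {A}   [S -> A]
{A} => {{S}}   [A -> { S }]
{{S}} => {{A}}   [S -> A]
{{A}} => {{{}}}   [A -> { }]

S => A => {S} => {A} => {{S}} => {{A}} => {{{}}}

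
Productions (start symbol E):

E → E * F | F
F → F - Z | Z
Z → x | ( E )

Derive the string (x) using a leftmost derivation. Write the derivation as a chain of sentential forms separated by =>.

E => F   [E → F]
F => Z   [F → Z]
Z => (E)   [Z → ( E )]
(E) => (F)   [E → F]
(F) => (Z)   [F → Z]
(Z) => (x)   [Z → x]

E => F => Z => (E) => (F) => (Z) => (x)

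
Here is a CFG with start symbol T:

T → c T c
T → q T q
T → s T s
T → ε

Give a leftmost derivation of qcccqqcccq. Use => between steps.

T => qTq => qcTcq => qccTccq => qcccTcccq => qcccqTqcccq => qcccqqcccq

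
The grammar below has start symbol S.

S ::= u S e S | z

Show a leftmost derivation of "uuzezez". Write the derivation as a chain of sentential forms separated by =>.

S => uSeS   [S ::= u S e S]
uSeS => uuSeSeS   [S ::= u S e S]
uuSeSeS => uuzeSeS   [S ::= z]
uuzeSeS => uuzezeS   [S ::= z]
uuzezeS => uuzezez   [S ::= z]

S => uSeS => uuSeSeS => uuzeSeS => uuzezeS => uuzezez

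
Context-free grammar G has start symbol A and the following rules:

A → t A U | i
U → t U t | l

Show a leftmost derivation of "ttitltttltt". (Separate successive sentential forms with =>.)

A => tAU => ttAUU => ttiUU => ttitUtU => ttitltU => ttitlttUt => ttitltttUtt => ttitltttltt

A => tAU   [A → t A U]
tAU => ttAUU   [A → t A U]
ttAUU => ttiUU   [A → i]
ttiUU => ttitUtU   [U → t U t]
ttitUtU => ttitltU   [U → l]
ttitltU => ttitlttUt   [U → t U t]
ttitlttUt => ttitltttUtt   [U → t U t]
ttitltttUtt => ttitltttltt   [U → l]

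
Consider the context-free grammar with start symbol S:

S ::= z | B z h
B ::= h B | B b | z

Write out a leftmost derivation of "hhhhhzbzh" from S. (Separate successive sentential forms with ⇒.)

S ⇒ Bzh   [S ::= B z h]
Bzh ⇒ hBzh   [B ::= h B]
hBzh ⇒ hhBzh   [B ::= h B]
hhBzh ⇒ hhhBzh   [B ::= h B]
hhhBzh ⇒ hhhBbzh   [B ::= B b]
hhhBbzh ⇒ hhhhBbzh   [B ::= h B]
hhhhBbzh ⇒ hhhhhBbzh   [B ::= h B]
hhhhhBbzh ⇒ hhhhhzbzh   [B ::= z]

S ⇒ Bzh ⇒ hBzh ⇒ hhBzh ⇒ hhhBzh ⇒ hhhBbzh ⇒ hhhhBbzh ⇒ hhhhhBbzh ⇒ hhhhhzbzh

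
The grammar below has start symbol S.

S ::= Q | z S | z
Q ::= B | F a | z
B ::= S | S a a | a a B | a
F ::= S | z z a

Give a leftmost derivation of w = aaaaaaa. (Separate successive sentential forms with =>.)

S=>Q=>B=>aaB=>aaaaB=>aaaaSaa=>aaaaQaa=>aaaaBaa=>aaaaaaa

S => Q   [S ::= Q]
Q => B   [Q ::= B]
B => aaB   [B ::= a a B]
aaB => aaaaB   [B ::= a a B]
aaaaB => aaaaSaa   [B ::= S a a]
aaaaSaa => aaaaQaa   [S ::= Q]
aaaaQaa => aaaaBaa   [Q ::= B]
aaaaBaa => aaaaaaa   [B ::= a]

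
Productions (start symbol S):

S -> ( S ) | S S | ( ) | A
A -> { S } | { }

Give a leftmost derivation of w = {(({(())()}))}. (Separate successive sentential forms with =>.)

S => A => {S} => {(S)} => {((S))} => {((A))} => {(({S}))} => {(({SS}))} => {(({(S)S}))} => {(({(())S}))} => {(({(())()}))}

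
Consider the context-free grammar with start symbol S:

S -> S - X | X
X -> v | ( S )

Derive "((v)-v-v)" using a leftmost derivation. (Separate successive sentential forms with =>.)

S => X => (S) => (S-X) => (S-X-X) => (X-X-X) => ((S)-X-X) => ((X)-X-X) => ((v)-X-X) => ((v)-v-X) => ((v)-v-v)

S => X   [S -> X]
X => (S)   [X -> ( S )]
(S) => (S-X)   [S -> S - X]
(S-X) => (S-X-X)   [S -> S - X]
(S-X-X) => (X-X-X)   [S -> X]
(X-X-X) => ((S)-X-X)   [X -> ( S )]
((S)-X-X) => ((X)-X-X)   [S -> X]
((X)-X-X) => ((v)-X-X)   [X -> v]
((v)-X-X) => ((v)-v-X)   [X -> v]
((v)-v-X) => ((v)-v-v)   [X -> v]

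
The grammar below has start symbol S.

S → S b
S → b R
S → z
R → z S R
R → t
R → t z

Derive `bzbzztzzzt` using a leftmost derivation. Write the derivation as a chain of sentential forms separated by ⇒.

S ⇒ bR   [S → b R]
bR ⇒ bzSR   [R → z S R]
bzSR ⇒ bzbRR   [S → b R]
bzbRR ⇒ bzbzSRR   [R → z S R]
bzbzSRR ⇒ bzbzzRR   [S → z]
bzbzzRR ⇒ bzbzztzR   [R → t z]
bzbzztzR ⇒ bzbzztzzSR   [R → z S R]
bzbzztzzSR ⇒ bzbzztzzzR   [S → z]
bzbzztzzzR ⇒ bzbzztzzzt   [R → t]

S ⇒ bR ⇒ bzSR ⇒ bzbRR ⇒ bzbzSRR ⇒ bzbzzRR ⇒ bzbzztzR ⇒ bzbzztzzSR ⇒ bzbzztzzzR ⇒ bzbzztzzzt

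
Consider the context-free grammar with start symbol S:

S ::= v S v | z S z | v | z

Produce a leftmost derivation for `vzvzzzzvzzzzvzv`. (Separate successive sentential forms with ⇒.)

S ⇒ vSv ⇒ vzSzv ⇒ vzvSvzv ⇒ vzvzSzvzv ⇒ vzvzzSzzvzv ⇒ vzvzzzSzzzvzv ⇒ vzvzzzzSzzzzvzv ⇒ vzvzzzzvzzzzvzv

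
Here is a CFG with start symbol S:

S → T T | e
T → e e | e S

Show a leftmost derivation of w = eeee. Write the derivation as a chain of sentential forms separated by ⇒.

S ⇒ TT ⇒ eST ⇒ eeT ⇒ eeeS ⇒ eeee

S ⇒ TT   [S → T T]
TT ⇒ eST   [T → e S]
eST ⇒ eeT   [S → e]
eeT ⇒ eeeS   [T → e S]
eeeS ⇒ eeee   [S → e]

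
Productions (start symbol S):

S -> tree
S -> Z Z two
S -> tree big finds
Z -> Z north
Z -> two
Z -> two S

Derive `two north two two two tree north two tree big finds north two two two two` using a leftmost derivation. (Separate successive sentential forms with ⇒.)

S ⇒ Z Z two ⇒ Z north Z two ⇒ two north Z two ⇒ two north two S two ⇒ two north two Z Z two two ⇒ two north two two S Z two two ⇒ two north two two Z Z two Z two two ⇒ two north two two Z north Z two Z two two ⇒ two north two two two S north Z two Z two two ⇒ two north two two two tree north Z two Z two two ⇒ two north two two two tree north Z north two Z two two ⇒ two north two two two tree north two S north two Z two two ⇒ two north two two two tree north two tree big finds north two Z two two ⇒ two north two two two tree north two tree big finds north two two two two

S ⇒ Z Z two   [S -> Z Z two]
Z Z two ⇒ Z north Z two   [Z -> Z north]
Z north Z two ⇒ two north Z two   [Z -> two]
two north Z two ⇒ two north two S two   [Z -> two S]
two north two S two ⇒ two north two Z Z two two   [S -> Z Z two]
two north two Z Z two two ⇒ two north two two S Z two two   [Z -> two S]
two north two two S Z two two ⇒ two north two two Z Z two Z two two   [S -> Z Z two]
two north two two Z Z two Z two two ⇒ two north two two Z north Z two Z two two   [Z -> Z north]
two north two two Z north Z two Z two two ⇒ two north two two two S north Z two Z two two   [Z -> two S]
two north two two two S north Z two Z two two ⇒ two north two two two tree north Z two Z two two   [S -> tree]
two north two two two tree north Z two Z two two ⇒ two north two two two tree north Z north two Z two two   [Z -> Z north]
two north two two two tree north Z north two Z two two ⇒ two north two two two tree north two S north two Z two two   [Z -> two S]
two north two two two tree north two S north two Z two two ⇒ two north two two two tree north two tree big finds north two Z two two   [S -> tree big finds]
two north two two two tree north two tree big finds north two Z two two ⇒ two north two two two tree north two tree big finds north two two two two   [Z -> two]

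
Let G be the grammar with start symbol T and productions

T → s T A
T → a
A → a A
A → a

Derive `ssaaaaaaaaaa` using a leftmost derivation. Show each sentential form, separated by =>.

T=>sTA=>ssTAA=>ssaAA=>ssaaAA=>ssaaaAA=>ssaaaaAA=>ssaaaaaAA=>ssaaaaaaA=>ssaaaaaaaA=>ssaaaaaaaaA=>ssaaaaaaaaaA=>ssaaaaaaaaaa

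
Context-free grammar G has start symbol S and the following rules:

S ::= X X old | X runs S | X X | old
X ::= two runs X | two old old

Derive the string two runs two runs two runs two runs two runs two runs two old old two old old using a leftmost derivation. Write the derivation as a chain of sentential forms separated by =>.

S => X X   [S ::= X X]
X X => two runs X X   [X ::= two runs X]
two runs X X => two runs two runs X X   [X ::= two runs X]
two runs two runs X X => two runs two runs two runs X X   [X ::= two runs X]
two runs two runs two runs X X => two runs two runs two runs two runs X X   [X ::= two runs X]
two runs two runs two runs two runs X X => two runs two runs two runs two runs two runs X X   [X ::= two runs X]
two runs two runs two runs two runs two runs X X => two runs two runs two runs two runs two runs two runs X X   [X ::= two runs X]
two runs two runs two runs two runs two runs two runs X X => two runs two runs two runs two runs two runs two runs two old old X   [X ::= two old old]
two runs two runs two runs two runs two runs two runs two old old X => two runs two runs two runs two runs two runs two runs two old old two old old   [X ::= two old old]

S => X X => two runs X X => two runs two runs X X => two runs two runs two runs X X => two runs two runs two runs two runs X X => two runs two runs two runs two runs two runs X X => two runs two runs two runs two runs two runs two runs X X => two runs two runs two runs two runs two runs two runs two old old X => two runs two runs two runs two runs two runs two runs two old old two old old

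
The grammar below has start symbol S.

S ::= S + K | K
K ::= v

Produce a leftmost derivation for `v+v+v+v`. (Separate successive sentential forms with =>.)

S => S+K => S+K+K => S+K+K+K => K+K+K+K => v+K+K+K => v+v+K+K => v+v+v+K => v+v+v+v

S => S+K   [S ::= S + K]
S+K => S+K+K   [S ::= S + K]
S+K+K => S+K+K+K   [S ::= S + K]
S+K+K+K => K+K+K+K   [S ::= K]
K+K+K+K => v+K+K+K   [K ::= v]
v+K+K+K => v+v+K+K   [K ::= v]
v+v+K+K => v+v+v+K   [K ::= v]
v+v+v+K => v+v+v+v   [K ::= v]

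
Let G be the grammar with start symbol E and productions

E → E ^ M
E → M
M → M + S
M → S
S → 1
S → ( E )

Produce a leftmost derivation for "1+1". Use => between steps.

E => M => M+S => S+S => 1+S => 1+1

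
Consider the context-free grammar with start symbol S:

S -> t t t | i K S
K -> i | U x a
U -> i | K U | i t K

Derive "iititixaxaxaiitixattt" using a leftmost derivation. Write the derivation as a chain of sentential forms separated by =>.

S => iKS => iUxaS => iitKxaS => iitUxaxaS => iititKxaxaS => iititUxaxaxaS => iititixaxaxaS => iititixaxaxaiKS => iititixaxaxaiUxaS => iititixaxaxaiitKxaS => iititixaxaxaiitixaS => iititixaxaxaiitixattt

S => iKS   [S -> i K S]
iKS => iUxaS   [K -> U x a]
iUxaS => iitKxaS   [U -> i t K]
iitKxaS => iitUxaxaS   [K -> U x a]
iitUxaxaS => iititKxaxaS   [U -> i t K]
iititKxaxaS => iititUxaxaxaS   [K -> U x a]
iititUxaxaxaS => iititixaxaxaS   [U -> i]
iititixaxaxaS => iititixaxaxaiKS   [S -> i K S]
iititixaxaxaiKS => iititixaxaxaiUxaS   [K -> U x a]
iititixaxaxaiUxaS => iititixaxaxaiitKxaS   [U -> i t K]
iititixaxaxaiitKxaS => iititixaxaxaiitixaS   [K -> i]
iititixaxaxaiitixaS => iititixaxaxaiitixattt   [S -> t t t]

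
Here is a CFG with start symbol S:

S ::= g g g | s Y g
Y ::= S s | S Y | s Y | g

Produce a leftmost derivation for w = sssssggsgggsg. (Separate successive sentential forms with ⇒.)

S ⇒ sYg ⇒ ssYg ⇒ ssSsg ⇒ sssYgsg ⇒ sssSYgsg ⇒ ssssYgYgsg ⇒ ssssSsgYgsg ⇒ sssssYgsgYgsg ⇒ sssssggsgYgsg ⇒ sssssggsgggsg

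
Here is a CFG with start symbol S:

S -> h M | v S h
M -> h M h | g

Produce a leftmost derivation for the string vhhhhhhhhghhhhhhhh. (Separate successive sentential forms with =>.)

S => vSh   [S -> v S h]
vSh => vhMh   [S -> h M]
vhMh => vhhMhh   [M -> h M h]
vhhMhh => vhhhMhhh   [M -> h M h]
vhhhMhhh => vhhhhMhhhh   [M -> h M h]
vhhhhMhhhh => vhhhhhMhhhhh   [M -> h M h]
vhhhhhMhhhhh => vhhhhhhMhhhhhh   [M -> h M h]
vhhhhhhMhhhhhh => vhhhhhhhMhhhhhhh   [M -> h M h]
vhhhhhhhMhhhhhhh => vhhhhhhhhMhhhhhhhh   [M -> h M h]
vhhhhhhhhMhhhhhhhh => vhhhhhhhhghhhhhhhh   [M -> g]

S=>vSh=>vhMh=>vhhMhh=>vhhhMhhh=>vhhhhMhhhh=>vhhhhhMhhhhh=>vhhhhhhMhhhhhh=>vhhhhhhhMhhhhhhh=>vhhhhhhhhMhhhhhhhh=>vhhhhhhhhghhhhhhhh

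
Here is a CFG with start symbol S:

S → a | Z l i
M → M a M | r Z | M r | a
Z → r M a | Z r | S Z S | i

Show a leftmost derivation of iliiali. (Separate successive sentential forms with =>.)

S=>Zli=>SZSli=>ZliZSli=>iliZSli=>iliiSli=>iliiali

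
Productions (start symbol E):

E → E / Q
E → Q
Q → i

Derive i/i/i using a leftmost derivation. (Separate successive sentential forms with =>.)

E => E/Q => E/Q/Q => Q/Q/Q => i/Q/Q => i/i/Q => i/i/i

E => E/Q   [E → E / Q]
E/Q => E/Q/Q   [E → E / Q]
E/Q/Q => Q/Q/Q   [E → Q]
Q/Q/Q => i/Q/Q   [Q → i]
i/Q/Q => i/i/Q   [Q → i]
i/i/Q => i/i/i   [Q → i]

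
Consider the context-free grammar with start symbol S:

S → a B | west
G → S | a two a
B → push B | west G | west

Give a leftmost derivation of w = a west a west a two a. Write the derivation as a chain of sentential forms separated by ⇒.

S ⇒ a B ⇒ a west G ⇒ a west S ⇒ a west a B ⇒ a west a west G ⇒ a west a west a two a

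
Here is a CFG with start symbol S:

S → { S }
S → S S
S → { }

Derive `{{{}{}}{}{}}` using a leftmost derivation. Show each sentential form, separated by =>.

S => {S}   [S → { S }]
{S} => {SS}   [S → S S]
{SS} => {SSS}   [S → S S]
{SSS} => {{S}SS}   [S → { S }]
{{S}SS} => {{SS}SS}   [S → S S]
{{SS}SS} => {{{}S}SS}   [S → { }]
{{{}S}SS} => {{{}{}}SS}   [S → { }]
{{{}{}}SS} => {{{}{}}{}S}   [S → { }]
{{{}{}}{}S} => {{{}{}}{}{}}   [S → { }]

S=>{S}=>{SS}=>{SSS}=>{{S}SS}=>{{SS}SS}=>{{{}S}SS}=>{{{}{}}SS}=>{{{}{}}{}S}=>{{{}{}}{}{}}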